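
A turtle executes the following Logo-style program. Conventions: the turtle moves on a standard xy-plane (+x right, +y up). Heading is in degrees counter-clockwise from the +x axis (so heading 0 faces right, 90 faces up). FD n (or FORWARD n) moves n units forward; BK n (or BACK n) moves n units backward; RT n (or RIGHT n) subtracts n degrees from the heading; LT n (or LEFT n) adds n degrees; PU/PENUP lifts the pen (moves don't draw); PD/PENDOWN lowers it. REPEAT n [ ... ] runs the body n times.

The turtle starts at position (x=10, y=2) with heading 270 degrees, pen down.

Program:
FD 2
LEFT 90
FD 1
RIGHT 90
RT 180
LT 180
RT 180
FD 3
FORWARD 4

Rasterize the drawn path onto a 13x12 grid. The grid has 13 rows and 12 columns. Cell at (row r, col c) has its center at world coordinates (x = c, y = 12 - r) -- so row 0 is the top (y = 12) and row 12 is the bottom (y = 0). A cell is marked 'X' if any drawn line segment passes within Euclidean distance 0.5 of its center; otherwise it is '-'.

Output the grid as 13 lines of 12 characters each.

Segment 0: (10,2) -> (10,0)
Segment 1: (10,0) -> (11,-0)
Segment 2: (11,-0) -> (11,3)
Segment 3: (11,3) -> (11,7)

Answer: ------------
------------
------------
------------
------------
-----------X
-----------X
-----------X
-----------X
-----------X
----------XX
----------XX
----------XX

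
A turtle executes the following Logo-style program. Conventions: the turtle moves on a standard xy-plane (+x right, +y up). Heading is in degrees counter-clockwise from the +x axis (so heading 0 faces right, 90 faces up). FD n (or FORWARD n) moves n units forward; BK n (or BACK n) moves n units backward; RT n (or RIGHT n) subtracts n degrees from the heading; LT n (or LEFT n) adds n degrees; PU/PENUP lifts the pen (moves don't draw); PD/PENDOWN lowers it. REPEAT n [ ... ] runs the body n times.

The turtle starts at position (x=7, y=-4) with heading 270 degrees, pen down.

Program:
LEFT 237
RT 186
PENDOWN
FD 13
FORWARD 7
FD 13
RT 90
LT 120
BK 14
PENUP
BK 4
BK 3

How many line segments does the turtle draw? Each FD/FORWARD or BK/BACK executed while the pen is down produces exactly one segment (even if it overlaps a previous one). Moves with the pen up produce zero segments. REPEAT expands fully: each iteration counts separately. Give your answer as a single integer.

Answer: 4

Derivation:
Executing turtle program step by step:
Start: pos=(7,-4), heading=270, pen down
LT 237: heading 270 -> 147
RT 186: heading 147 -> 321
PD: pen down
FD 13: (7,-4) -> (17.103,-12.181) [heading=321, draw]
FD 7: (17.103,-12.181) -> (22.543,-16.586) [heading=321, draw]
FD 13: (22.543,-16.586) -> (32.646,-24.768) [heading=321, draw]
RT 90: heading 321 -> 231
LT 120: heading 231 -> 351
BK 14: (32.646,-24.768) -> (18.818,-22.577) [heading=351, draw]
PU: pen up
BK 4: (18.818,-22.577) -> (14.867,-21.952) [heading=351, move]
BK 3: (14.867,-21.952) -> (11.904,-21.482) [heading=351, move]
Final: pos=(11.904,-21.482), heading=351, 4 segment(s) drawn
Segments drawn: 4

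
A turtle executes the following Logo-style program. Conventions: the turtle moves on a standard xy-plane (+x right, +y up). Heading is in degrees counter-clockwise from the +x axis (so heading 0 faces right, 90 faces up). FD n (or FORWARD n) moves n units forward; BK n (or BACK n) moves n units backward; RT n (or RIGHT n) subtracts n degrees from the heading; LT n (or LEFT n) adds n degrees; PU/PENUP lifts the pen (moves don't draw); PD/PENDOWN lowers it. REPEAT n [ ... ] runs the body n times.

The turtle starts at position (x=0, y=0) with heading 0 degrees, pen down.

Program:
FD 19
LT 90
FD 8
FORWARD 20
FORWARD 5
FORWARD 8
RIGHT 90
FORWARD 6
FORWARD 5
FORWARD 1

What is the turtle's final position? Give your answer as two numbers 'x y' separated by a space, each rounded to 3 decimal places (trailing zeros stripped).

Answer: 31 41

Derivation:
Executing turtle program step by step:
Start: pos=(0,0), heading=0, pen down
FD 19: (0,0) -> (19,0) [heading=0, draw]
LT 90: heading 0 -> 90
FD 8: (19,0) -> (19,8) [heading=90, draw]
FD 20: (19,8) -> (19,28) [heading=90, draw]
FD 5: (19,28) -> (19,33) [heading=90, draw]
FD 8: (19,33) -> (19,41) [heading=90, draw]
RT 90: heading 90 -> 0
FD 6: (19,41) -> (25,41) [heading=0, draw]
FD 5: (25,41) -> (30,41) [heading=0, draw]
FD 1: (30,41) -> (31,41) [heading=0, draw]
Final: pos=(31,41), heading=0, 8 segment(s) drawn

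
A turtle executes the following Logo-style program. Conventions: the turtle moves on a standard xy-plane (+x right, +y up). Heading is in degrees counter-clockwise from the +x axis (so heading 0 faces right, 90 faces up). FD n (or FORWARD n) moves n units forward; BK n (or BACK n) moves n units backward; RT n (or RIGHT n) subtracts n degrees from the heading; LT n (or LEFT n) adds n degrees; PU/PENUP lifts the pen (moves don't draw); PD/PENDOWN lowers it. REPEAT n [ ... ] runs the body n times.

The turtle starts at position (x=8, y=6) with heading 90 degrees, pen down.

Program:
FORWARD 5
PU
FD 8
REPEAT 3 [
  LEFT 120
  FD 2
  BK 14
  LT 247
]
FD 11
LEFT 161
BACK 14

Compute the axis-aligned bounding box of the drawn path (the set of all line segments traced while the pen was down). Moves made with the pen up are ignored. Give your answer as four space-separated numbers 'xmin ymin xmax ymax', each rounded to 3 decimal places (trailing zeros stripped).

Answer: 8 6 8 11

Derivation:
Executing turtle program step by step:
Start: pos=(8,6), heading=90, pen down
FD 5: (8,6) -> (8,11) [heading=90, draw]
PU: pen up
FD 8: (8,11) -> (8,19) [heading=90, move]
REPEAT 3 [
  -- iteration 1/3 --
  LT 120: heading 90 -> 210
  FD 2: (8,19) -> (6.268,18) [heading=210, move]
  BK 14: (6.268,18) -> (18.392,25) [heading=210, move]
  LT 247: heading 210 -> 97
  -- iteration 2/3 --
  LT 120: heading 97 -> 217
  FD 2: (18.392,25) -> (16.795,23.796) [heading=217, move]
  BK 14: (16.795,23.796) -> (27.976,32.222) [heading=217, move]
  LT 247: heading 217 -> 104
  -- iteration 3/3 --
  LT 120: heading 104 -> 224
  FD 2: (27.976,32.222) -> (26.537,30.832) [heading=224, move]
  BK 14: (26.537,30.832) -> (36.608,40.558) [heading=224, move]
  LT 247: heading 224 -> 111
]
FD 11: (36.608,40.558) -> (32.666,50.827) [heading=111, move]
LT 161: heading 111 -> 272
BK 14: (32.666,50.827) -> (32.177,64.819) [heading=272, move]
Final: pos=(32.177,64.819), heading=272, 1 segment(s) drawn

Segment endpoints: x in {8}, y in {6, 11}
xmin=8, ymin=6, xmax=8, ymax=11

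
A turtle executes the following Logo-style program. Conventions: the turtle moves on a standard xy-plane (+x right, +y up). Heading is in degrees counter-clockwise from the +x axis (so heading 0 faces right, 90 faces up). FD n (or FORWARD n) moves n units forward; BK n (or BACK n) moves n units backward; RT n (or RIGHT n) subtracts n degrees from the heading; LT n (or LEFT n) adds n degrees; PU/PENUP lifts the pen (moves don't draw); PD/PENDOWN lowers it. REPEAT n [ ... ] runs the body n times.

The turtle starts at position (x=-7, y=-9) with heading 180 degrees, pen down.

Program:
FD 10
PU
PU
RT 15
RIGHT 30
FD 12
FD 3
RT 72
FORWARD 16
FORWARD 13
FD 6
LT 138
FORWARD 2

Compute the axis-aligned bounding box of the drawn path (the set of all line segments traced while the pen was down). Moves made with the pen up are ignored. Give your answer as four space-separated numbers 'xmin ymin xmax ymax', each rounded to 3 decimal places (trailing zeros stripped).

Answer: -17 -9 -7 -9

Derivation:
Executing turtle program step by step:
Start: pos=(-7,-9), heading=180, pen down
FD 10: (-7,-9) -> (-17,-9) [heading=180, draw]
PU: pen up
PU: pen up
RT 15: heading 180 -> 165
RT 30: heading 165 -> 135
FD 12: (-17,-9) -> (-25.485,-0.515) [heading=135, move]
FD 3: (-25.485,-0.515) -> (-27.607,1.607) [heading=135, move]
RT 72: heading 135 -> 63
FD 16: (-27.607,1.607) -> (-20.343,15.863) [heading=63, move]
FD 13: (-20.343,15.863) -> (-14.441,27.446) [heading=63, move]
FD 6: (-14.441,27.446) -> (-11.717,32.792) [heading=63, move]
LT 138: heading 63 -> 201
FD 2: (-11.717,32.792) -> (-13.584,32.075) [heading=201, move]
Final: pos=(-13.584,32.075), heading=201, 1 segment(s) drawn

Segment endpoints: x in {-17, -7}, y in {-9, -9}
xmin=-17, ymin=-9, xmax=-7, ymax=-9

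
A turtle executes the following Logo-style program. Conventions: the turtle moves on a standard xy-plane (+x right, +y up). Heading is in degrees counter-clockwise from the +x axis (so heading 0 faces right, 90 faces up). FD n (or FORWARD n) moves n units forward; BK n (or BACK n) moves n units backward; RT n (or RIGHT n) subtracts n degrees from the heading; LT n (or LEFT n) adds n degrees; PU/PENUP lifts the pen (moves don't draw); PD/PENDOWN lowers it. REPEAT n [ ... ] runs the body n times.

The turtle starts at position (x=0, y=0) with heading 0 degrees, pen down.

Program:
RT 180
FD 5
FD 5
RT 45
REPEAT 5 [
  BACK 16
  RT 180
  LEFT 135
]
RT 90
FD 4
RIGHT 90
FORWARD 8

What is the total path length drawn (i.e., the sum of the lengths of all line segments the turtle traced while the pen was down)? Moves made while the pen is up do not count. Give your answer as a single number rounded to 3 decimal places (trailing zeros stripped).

Executing turtle program step by step:
Start: pos=(0,0), heading=0, pen down
RT 180: heading 0 -> 180
FD 5: (0,0) -> (-5,0) [heading=180, draw]
FD 5: (-5,0) -> (-10,0) [heading=180, draw]
RT 45: heading 180 -> 135
REPEAT 5 [
  -- iteration 1/5 --
  BK 16: (-10,0) -> (1.314,-11.314) [heading=135, draw]
  RT 180: heading 135 -> 315
  LT 135: heading 315 -> 90
  -- iteration 2/5 --
  BK 16: (1.314,-11.314) -> (1.314,-27.314) [heading=90, draw]
  RT 180: heading 90 -> 270
  LT 135: heading 270 -> 45
  -- iteration 3/5 --
  BK 16: (1.314,-27.314) -> (-10,-38.627) [heading=45, draw]
  RT 180: heading 45 -> 225
  LT 135: heading 225 -> 0
  -- iteration 4/5 --
  BK 16: (-10,-38.627) -> (-26,-38.627) [heading=0, draw]
  RT 180: heading 0 -> 180
  LT 135: heading 180 -> 315
  -- iteration 5/5 --
  BK 16: (-26,-38.627) -> (-37.314,-27.314) [heading=315, draw]
  RT 180: heading 315 -> 135
  LT 135: heading 135 -> 270
]
RT 90: heading 270 -> 180
FD 4: (-37.314,-27.314) -> (-41.314,-27.314) [heading=180, draw]
RT 90: heading 180 -> 90
FD 8: (-41.314,-27.314) -> (-41.314,-19.314) [heading=90, draw]
Final: pos=(-41.314,-19.314), heading=90, 9 segment(s) drawn

Segment lengths:
  seg 1: (0,0) -> (-5,0), length = 5
  seg 2: (-5,0) -> (-10,0), length = 5
  seg 3: (-10,0) -> (1.314,-11.314), length = 16
  seg 4: (1.314,-11.314) -> (1.314,-27.314), length = 16
  seg 5: (1.314,-27.314) -> (-10,-38.627), length = 16
  seg 6: (-10,-38.627) -> (-26,-38.627), length = 16
  seg 7: (-26,-38.627) -> (-37.314,-27.314), length = 16
  seg 8: (-37.314,-27.314) -> (-41.314,-27.314), length = 4
  seg 9: (-41.314,-27.314) -> (-41.314,-19.314), length = 8
Total = 102

Answer: 102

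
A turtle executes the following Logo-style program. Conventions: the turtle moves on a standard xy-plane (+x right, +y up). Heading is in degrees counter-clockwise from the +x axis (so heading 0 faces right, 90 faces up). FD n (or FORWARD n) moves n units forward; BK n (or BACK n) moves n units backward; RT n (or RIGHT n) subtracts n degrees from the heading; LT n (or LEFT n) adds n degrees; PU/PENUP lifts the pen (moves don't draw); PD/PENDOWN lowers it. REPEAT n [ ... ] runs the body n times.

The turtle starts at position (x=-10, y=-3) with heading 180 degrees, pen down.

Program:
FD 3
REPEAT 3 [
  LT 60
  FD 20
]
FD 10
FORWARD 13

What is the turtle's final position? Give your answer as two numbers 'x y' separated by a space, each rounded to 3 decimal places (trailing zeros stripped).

Answer: 30 -37.641

Derivation:
Executing turtle program step by step:
Start: pos=(-10,-3), heading=180, pen down
FD 3: (-10,-3) -> (-13,-3) [heading=180, draw]
REPEAT 3 [
  -- iteration 1/3 --
  LT 60: heading 180 -> 240
  FD 20: (-13,-3) -> (-23,-20.321) [heading=240, draw]
  -- iteration 2/3 --
  LT 60: heading 240 -> 300
  FD 20: (-23,-20.321) -> (-13,-37.641) [heading=300, draw]
  -- iteration 3/3 --
  LT 60: heading 300 -> 0
  FD 20: (-13,-37.641) -> (7,-37.641) [heading=0, draw]
]
FD 10: (7,-37.641) -> (17,-37.641) [heading=0, draw]
FD 13: (17,-37.641) -> (30,-37.641) [heading=0, draw]
Final: pos=(30,-37.641), heading=0, 6 segment(s) drawn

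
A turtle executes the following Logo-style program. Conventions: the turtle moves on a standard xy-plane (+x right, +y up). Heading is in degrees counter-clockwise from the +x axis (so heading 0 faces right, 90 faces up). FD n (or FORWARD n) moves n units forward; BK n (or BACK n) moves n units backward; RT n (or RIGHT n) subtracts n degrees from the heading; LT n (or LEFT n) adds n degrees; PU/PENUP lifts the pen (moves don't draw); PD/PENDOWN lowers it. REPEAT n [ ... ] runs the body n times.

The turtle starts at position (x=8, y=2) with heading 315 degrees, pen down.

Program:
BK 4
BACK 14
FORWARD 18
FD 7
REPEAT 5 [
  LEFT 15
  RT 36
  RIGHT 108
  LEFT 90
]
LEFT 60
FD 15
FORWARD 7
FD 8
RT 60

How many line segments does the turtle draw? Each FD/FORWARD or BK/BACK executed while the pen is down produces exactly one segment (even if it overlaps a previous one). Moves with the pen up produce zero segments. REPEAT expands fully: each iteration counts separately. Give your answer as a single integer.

Executing turtle program step by step:
Start: pos=(8,2), heading=315, pen down
BK 4: (8,2) -> (5.172,4.828) [heading=315, draw]
BK 14: (5.172,4.828) -> (-4.728,14.728) [heading=315, draw]
FD 18: (-4.728,14.728) -> (8,2) [heading=315, draw]
FD 7: (8,2) -> (12.95,-2.95) [heading=315, draw]
REPEAT 5 [
  -- iteration 1/5 --
  LT 15: heading 315 -> 330
  RT 36: heading 330 -> 294
  RT 108: heading 294 -> 186
  LT 90: heading 186 -> 276
  -- iteration 2/5 --
  LT 15: heading 276 -> 291
  RT 36: heading 291 -> 255
  RT 108: heading 255 -> 147
  LT 90: heading 147 -> 237
  -- iteration 3/5 --
  LT 15: heading 237 -> 252
  RT 36: heading 252 -> 216
  RT 108: heading 216 -> 108
  LT 90: heading 108 -> 198
  -- iteration 4/5 --
  LT 15: heading 198 -> 213
  RT 36: heading 213 -> 177
  RT 108: heading 177 -> 69
  LT 90: heading 69 -> 159
  -- iteration 5/5 --
  LT 15: heading 159 -> 174
  RT 36: heading 174 -> 138
  RT 108: heading 138 -> 30
  LT 90: heading 30 -> 120
]
LT 60: heading 120 -> 180
FD 15: (12.95,-2.95) -> (-2.05,-2.95) [heading=180, draw]
FD 7: (-2.05,-2.95) -> (-9.05,-2.95) [heading=180, draw]
FD 8: (-9.05,-2.95) -> (-17.05,-2.95) [heading=180, draw]
RT 60: heading 180 -> 120
Final: pos=(-17.05,-2.95), heading=120, 7 segment(s) drawn
Segments drawn: 7

Answer: 7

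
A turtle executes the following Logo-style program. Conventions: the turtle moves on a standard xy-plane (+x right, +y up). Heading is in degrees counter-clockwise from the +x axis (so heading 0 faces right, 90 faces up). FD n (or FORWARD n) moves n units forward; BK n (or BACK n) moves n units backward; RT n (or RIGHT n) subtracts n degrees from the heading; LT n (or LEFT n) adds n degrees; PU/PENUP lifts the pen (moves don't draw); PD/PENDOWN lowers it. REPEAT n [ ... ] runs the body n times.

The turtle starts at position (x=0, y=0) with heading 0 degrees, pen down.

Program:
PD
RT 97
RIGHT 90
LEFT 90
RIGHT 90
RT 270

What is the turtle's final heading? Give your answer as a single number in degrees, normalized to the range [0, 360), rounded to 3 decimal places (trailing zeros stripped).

Executing turtle program step by step:
Start: pos=(0,0), heading=0, pen down
PD: pen down
RT 97: heading 0 -> 263
RT 90: heading 263 -> 173
LT 90: heading 173 -> 263
RT 90: heading 263 -> 173
RT 270: heading 173 -> 263
Final: pos=(0,0), heading=263, 0 segment(s) drawn

Answer: 263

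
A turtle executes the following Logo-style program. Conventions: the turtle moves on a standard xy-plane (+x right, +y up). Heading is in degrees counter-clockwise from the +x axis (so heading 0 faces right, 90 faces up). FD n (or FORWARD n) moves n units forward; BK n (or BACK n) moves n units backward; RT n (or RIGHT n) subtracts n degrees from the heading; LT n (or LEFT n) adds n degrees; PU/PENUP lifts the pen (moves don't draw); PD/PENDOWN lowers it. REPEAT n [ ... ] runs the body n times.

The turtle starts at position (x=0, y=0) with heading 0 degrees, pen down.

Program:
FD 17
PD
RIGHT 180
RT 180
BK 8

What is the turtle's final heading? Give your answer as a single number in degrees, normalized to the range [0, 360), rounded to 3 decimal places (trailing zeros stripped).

Answer: 0

Derivation:
Executing turtle program step by step:
Start: pos=(0,0), heading=0, pen down
FD 17: (0,0) -> (17,0) [heading=0, draw]
PD: pen down
RT 180: heading 0 -> 180
RT 180: heading 180 -> 0
BK 8: (17,0) -> (9,0) [heading=0, draw]
Final: pos=(9,0), heading=0, 2 segment(s) drawn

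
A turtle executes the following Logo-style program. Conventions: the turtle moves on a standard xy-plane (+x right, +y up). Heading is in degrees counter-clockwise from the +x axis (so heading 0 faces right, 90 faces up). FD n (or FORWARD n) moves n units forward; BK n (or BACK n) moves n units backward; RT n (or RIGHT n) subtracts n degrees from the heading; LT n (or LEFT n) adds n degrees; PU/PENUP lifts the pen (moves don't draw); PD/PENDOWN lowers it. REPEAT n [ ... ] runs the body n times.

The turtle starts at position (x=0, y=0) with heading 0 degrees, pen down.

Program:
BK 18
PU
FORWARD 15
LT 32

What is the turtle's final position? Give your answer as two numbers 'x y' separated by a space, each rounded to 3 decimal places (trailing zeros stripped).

Answer: -3 0

Derivation:
Executing turtle program step by step:
Start: pos=(0,0), heading=0, pen down
BK 18: (0,0) -> (-18,0) [heading=0, draw]
PU: pen up
FD 15: (-18,0) -> (-3,0) [heading=0, move]
LT 32: heading 0 -> 32
Final: pos=(-3,0), heading=32, 1 segment(s) drawn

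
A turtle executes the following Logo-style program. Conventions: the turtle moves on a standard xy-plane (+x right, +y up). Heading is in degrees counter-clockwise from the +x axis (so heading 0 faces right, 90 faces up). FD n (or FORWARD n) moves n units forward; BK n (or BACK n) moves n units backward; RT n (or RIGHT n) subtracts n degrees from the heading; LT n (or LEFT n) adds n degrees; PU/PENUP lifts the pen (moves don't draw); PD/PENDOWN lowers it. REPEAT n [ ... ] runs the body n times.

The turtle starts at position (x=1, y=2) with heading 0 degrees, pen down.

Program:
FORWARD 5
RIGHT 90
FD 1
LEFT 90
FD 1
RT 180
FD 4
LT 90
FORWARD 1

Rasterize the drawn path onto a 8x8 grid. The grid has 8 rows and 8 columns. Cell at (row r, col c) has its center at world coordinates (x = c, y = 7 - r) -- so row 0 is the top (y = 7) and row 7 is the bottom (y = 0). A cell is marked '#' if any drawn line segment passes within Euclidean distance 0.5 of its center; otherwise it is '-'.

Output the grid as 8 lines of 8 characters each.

Segment 0: (1,2) -> (6,2)
Segment 1: (6,2) -> (6,1)
Segment 2: (6,1) -> (7,1)
Segment 3: (7,1) -> (3,1)
Segment 4: (3,1) -> (3,-0)

Answer: --------
--------
--------
--------
--------
-######-
---#####
---#----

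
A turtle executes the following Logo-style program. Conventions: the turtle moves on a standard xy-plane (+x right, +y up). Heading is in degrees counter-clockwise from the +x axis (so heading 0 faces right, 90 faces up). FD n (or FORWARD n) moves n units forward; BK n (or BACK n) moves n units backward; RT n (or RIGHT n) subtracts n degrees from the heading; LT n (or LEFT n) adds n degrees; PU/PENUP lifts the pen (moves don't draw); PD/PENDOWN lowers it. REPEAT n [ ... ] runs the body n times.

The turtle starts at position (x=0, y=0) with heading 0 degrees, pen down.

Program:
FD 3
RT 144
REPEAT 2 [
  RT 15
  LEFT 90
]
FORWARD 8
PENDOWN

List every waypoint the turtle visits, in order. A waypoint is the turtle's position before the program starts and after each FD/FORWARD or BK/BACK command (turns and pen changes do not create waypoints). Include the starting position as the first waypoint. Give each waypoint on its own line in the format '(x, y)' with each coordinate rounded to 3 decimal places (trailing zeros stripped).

Executing turtle program step by step:
Start: pos=(0,0), heading=0, pen down
FD 3: (0,0) -> (3,0) [heading=0, draw]
RT 144: heading 0 -> 216
REPEAT 2 [
  -- iteration 1/2 --
  RT 15: heading 216 -> 201
  LT 90: heading 201 -> 291
  -- iteration 2/2 --
  RT 15: heading 291 -> 276
  LT 90: heading 276 -> 6
]
FD 8: (3,0) -> (10.956,0.836) [heading=6, draw]
PD: pen down
Final: pos=(10.956,0.836), heading=6, 2 segment(s) drawn
Waypoints (3 total):
(0, 0)
(3, 0)
(10.956, 0.836)

Answer: (0, 0)
(3, 0)
(10.956, 0.836)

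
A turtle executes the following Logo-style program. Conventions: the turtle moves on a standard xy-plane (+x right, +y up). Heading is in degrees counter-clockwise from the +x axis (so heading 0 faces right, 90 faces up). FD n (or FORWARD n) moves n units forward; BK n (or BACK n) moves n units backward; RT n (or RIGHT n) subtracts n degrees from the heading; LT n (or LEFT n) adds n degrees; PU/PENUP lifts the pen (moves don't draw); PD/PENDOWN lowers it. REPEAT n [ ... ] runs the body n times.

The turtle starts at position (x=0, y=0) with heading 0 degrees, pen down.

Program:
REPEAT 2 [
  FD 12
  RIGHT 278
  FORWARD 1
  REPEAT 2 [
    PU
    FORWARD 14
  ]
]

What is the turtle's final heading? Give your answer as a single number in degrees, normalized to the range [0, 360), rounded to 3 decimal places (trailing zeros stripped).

Executing turtle program step by step:
Start: pos=(0,0), heading=0, pen down
REPEAT 2 [
  -- iteration 1/2 --
  FD 12: (0,0) -> (12,0) [heading=0, draw]
  RT 278: heading 0 -> 82
  FD 1: (12,0) -> (12.139,0.99) [heading=82, draw]
  REPEAT 2 [
    -- iteration 1/2 --
    PU: pen up
    FD 14: (12.139,0.99) -> (14.088,14.854) [heading=82, move]
    -- iteration 2/2 --
    PU: pen up
    FD 14: (14.088,14.854) -> (16.036,28.718) [heading=82, move]
  ]
  -- iteration 2/2 --
  FD 12: (16.036,28.718) -> (17.706,40.601) [heading=82, move]
  RT 278: heading 82 -> 164
  FD 1: (17.706,40.601) -> (16.745,40.877) [heading=164, move]
  REPEAT 2 [
    -- iteration 1/2 --
    PU: pen up
    FD 14: (16.745,40.877) -> (3.287,44.736) [heading=164, move]
    -- iteration 2/2 --
    PU: pen up
    FD 14: (3.287,44.736) -> (-10.17,48.594) [heading=164, move]
  ]
]
Final: pos=(-10.17,48.594), heading=164, 2 segment(s) drawn

Answer: 164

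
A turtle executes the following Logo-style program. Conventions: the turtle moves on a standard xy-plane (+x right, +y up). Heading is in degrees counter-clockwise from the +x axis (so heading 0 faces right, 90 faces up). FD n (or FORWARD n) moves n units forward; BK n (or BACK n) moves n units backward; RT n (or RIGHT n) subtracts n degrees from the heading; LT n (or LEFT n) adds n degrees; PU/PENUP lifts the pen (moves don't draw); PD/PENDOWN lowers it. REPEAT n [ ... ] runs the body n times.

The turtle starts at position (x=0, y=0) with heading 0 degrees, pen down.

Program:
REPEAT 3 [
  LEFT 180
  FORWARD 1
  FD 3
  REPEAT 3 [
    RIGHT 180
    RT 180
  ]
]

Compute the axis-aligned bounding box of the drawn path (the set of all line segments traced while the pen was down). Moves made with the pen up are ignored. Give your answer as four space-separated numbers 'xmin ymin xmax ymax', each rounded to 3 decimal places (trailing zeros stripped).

Answer: -4 0 0 0

Derivation:
Executing turtle program step by step:
Start: pos=(0,0), heading=0, pen down
REPEAT 3 [
  -- iteration 1/3 --
  LT 180: heading 0 -> 180
  FD 1: (0,0) -> (-1,0) [heading=180, draw]
  FD 3: (-1,0) -> (-4,0) [heading=180, draw]
  REPEAT 3 [
    -- iteration 1/3 --
    RT 180: heading 180 -> 0
    RT 180: heading 0 -> 180
    -- iteration 2/3 --
    RT 180: heading 180 -> 0
    RT 180: heading 0 -> 180
    -- iteration 3/3 --
    RT 180: heading 180 -> 0
    RT 180: heading 0 -> 180
  ]
  -- iteration 2/3 --
  LT 180: heading 180 -> 0
  FD 1: (-4,0) -> (-3,0) [heading=0, draw]
  FD 3: (-3,0) -> (0,0) [heading=0, draw]
  REPEAT 3 [
    -- iteration 1/3 --
    RT 180: heading 0 -> 180
    RT 180: heading 180 -> 0
    -- iteration 2/3 --
    RT 180: heading 0 -> 180
    RT 180: heading 180 -> 0
    -- iteration 3/3 --
    RT 180: heading 0 -> 180
    RT 180: heading 180 -> 0
  ]
  -- iteration 3/3 --
  LT 180: heading 0 -> 180
  FD 1: (0,0) -> (-1,0) [heading=180, draw]
  FD 3: (-1,0) -> (-4,0) [heading=180, draw]
  REPEAT 3 [
    -- iteration 1/3 --
    RT 180: heading 180 -> 0
    RT 180: heading 0 -> 180
    -- iteration 2/3 --
    RT 180: heading 180 -> 0
    RT 180: heading 0 -> 180
    -- iteration 3/3 --
    RT 180: heading 180 -> 0
    RT 180: heading 0 -> 180
  ]
]
Final: pos=(-4,0), heading=180, 6 segment(s) drawn

Segment endpoints: x in {-4, -3, -1, 0}, y in {0, 0, 0, 0, 0, 0, 0}
xmin=-4, ymin=0, xmax=0, ymax=0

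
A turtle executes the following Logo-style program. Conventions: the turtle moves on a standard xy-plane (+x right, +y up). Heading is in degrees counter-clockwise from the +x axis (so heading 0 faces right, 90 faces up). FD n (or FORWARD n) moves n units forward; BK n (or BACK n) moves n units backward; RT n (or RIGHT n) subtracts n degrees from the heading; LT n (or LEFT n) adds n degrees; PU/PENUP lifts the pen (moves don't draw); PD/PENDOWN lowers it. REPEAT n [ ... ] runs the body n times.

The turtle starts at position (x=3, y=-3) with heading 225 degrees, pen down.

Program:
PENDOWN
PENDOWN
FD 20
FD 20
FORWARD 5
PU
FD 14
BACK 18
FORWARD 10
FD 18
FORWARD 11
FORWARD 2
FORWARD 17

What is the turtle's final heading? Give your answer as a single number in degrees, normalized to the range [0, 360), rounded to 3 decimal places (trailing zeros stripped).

Executing turtle program step by step:
Start: pos=(3,-3), heading=225, pen down
PD: pen down
PD: pen down
FD 20: (3,-3) -> (-11.142,-17.142) [heading=225, draw]
FD 20: (-11.142,-17.142) -> (-25.284,-31.284) [heading=225, draw]
FD 5: (-25.284,-31.284) -> (-28.82,-34.82) [heading=225, draw]
PU: pen up
FD 14: (-28.82,-34.82) -> (-38.719,-44.719) [heading=225, move]
BK 18: (-38.719,-44.719) -> (-25.991,-31.991) [heading=225, move]
FD 10: (-25.991,-31.991) -> (-33.062,-39.062) [heading=225, move]
FD 18: (-33.062,-39.062) -> (-45.79,-51.79) [heading=225, move]
FD 11: (-45.79,-51.79) -> (-53.569,-59.569) [heading=225, move]
FD 2: (-53.569,-59.569) -> (-54.983,-60.983) [heading=225, move]
FD 17: (-54.983,-60.983) -> (-67.004,-73.004) [heading=225, move]
Final: pos=(-67.004,-73.004), heading=225, 3 segment(s) drawn

Answer: 225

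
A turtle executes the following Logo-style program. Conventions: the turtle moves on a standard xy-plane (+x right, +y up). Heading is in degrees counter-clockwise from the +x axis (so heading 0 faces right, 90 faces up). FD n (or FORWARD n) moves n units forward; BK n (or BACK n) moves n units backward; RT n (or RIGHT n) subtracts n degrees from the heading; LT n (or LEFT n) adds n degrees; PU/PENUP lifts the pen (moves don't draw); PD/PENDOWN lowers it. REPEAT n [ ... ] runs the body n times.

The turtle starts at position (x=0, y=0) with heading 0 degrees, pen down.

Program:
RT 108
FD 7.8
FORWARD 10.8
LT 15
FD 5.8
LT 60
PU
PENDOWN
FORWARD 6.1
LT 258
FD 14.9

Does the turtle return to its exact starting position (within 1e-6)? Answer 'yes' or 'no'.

Answer: no

Derivation:
Executing turtle program step by step:
Start: pos=(0,0), heading=0, pen down
RT 108: heading 0 -> 252
FD 7.8: (0,0) -> (-2.41,-7.418) [heading=252, draw]
FD 10.8: (-2.41,-7.418) -> (-5.748,-17.69) [heading=252, draw]
LT 15: heading 252 -> 267
FD 5.8: (-5.748,-17.69) -> (-6.051,-23.482) [heading=267, draw]
LT 60: heading 267 -> 327
PU: pen up
PD: pen down
FD 6.1: (-6.051,-23.482) -> (-0.935,-26.804) [heading=327, draw]
LT 258: heading 327 -> 225
FD 14.9: (-0.935,-26.804) -> (-11.471,-37.34) [heading=225, draw]
Final: pos=(-11.471,-37.34), heading=225, 5 segment(s) drawn

Start position: (0, 0)
Final position: (-11.471, -37.34)
Distance = 39.062; >= 1e-6 -> NOT closed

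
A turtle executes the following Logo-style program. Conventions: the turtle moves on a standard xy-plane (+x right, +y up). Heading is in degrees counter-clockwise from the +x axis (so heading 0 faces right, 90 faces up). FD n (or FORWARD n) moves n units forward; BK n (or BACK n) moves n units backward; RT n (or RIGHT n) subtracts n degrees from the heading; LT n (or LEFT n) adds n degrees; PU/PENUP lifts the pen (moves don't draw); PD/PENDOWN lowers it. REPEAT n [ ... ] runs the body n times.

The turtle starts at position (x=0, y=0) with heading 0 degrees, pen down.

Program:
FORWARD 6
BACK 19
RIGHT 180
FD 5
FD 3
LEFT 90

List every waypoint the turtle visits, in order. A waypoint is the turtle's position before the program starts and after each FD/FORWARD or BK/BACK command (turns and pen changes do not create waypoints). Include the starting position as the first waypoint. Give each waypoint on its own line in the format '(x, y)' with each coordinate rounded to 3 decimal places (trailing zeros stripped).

Answer: (0, 0)
(6, 0)
(-13, 0)
(-18, 0)
(-21, 0)

Derivation:
Executing turtle program step by step:
Start: pos=(0,0), heading=0, pen down
FD 6: (0,0) -> (6,0) [heading=0, draw]
BK 19: (6,0) -> (-13,0) [heading=0, draw]
RT 180: heading 0 -> 180
FD 5: (-13,0) -> (-18,0) [heading=180, draw]
FD 3: (-18,0) -> (-21,0) [heading=180, draw]
LT 90: heading 180 -> 270
Final: pos=(-21,0), heading=270, 4 segment(s) drawn
Waypoints (5 total):
(0, 0)
(6, 0)
(-13, 0)
(-18, 0)
(-21, 0)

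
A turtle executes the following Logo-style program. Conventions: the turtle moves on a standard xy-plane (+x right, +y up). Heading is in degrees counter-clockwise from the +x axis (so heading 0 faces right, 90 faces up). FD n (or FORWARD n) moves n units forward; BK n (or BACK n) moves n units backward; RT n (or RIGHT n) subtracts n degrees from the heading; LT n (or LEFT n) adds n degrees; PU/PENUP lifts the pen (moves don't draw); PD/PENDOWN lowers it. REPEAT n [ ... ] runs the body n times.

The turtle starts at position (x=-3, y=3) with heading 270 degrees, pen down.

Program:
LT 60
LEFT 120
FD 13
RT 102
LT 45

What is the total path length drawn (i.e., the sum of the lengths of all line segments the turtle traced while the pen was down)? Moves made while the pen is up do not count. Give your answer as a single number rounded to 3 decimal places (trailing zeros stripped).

Executing turtle program step by step:
Start: pos=(-3,3), heading=270, pen down
LT 60: heading 270 -> 330
LT 120: heading 330 -> 90
FD 13: (-3,3) -> (-3,16) [heading=90, draw]
RT 102: heading 90 -> 348
LT 45: heading 348 -> 33
Final: pos=(-3,16), heading=33, 1 segment(s) drawn

Segment lengths:
  seg 1: (-3,3) -> (-3,16), length = 13
Total = 13

Answer: 13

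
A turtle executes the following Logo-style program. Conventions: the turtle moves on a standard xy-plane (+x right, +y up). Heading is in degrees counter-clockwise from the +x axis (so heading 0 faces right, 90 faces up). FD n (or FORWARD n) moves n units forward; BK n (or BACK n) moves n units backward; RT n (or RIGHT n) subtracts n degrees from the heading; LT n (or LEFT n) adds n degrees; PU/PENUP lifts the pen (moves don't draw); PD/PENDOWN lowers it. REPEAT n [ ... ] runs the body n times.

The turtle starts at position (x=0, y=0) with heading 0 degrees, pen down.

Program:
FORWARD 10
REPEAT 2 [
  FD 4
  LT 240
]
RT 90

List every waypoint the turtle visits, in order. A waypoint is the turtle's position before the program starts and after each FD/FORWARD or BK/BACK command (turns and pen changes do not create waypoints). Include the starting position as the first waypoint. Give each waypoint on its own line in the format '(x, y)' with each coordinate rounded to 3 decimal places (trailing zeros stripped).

Executing turtle program step by step:
Start: pos=(0,0), heading=0, pen down
FD 10: (0,0) -> (10,0) [heading=0, draw]
REPEAT 2 [
  -- iteration 1/2 --
  FD 4: (10,0) -> (14,0) [heading=0, draw]
  LT 240: heading 0 -> 240
  -- iteration 2/2 --
  FD 4: (14,0) -> (12,-3.464) [heading=240, draw]
  LT 240: heading 240 -> 120
]
RT 90: heading 120 -> 30
Final: pos=(12,-3.464), heading=30, 3 segment(s) drawn
Waypoints (4 total):
(0, 0)
(10, 0)
(14, 0)
(12, -3.464)

Answer: (0, 0)
(10, 0)
(14, 0)
(12, -3.464)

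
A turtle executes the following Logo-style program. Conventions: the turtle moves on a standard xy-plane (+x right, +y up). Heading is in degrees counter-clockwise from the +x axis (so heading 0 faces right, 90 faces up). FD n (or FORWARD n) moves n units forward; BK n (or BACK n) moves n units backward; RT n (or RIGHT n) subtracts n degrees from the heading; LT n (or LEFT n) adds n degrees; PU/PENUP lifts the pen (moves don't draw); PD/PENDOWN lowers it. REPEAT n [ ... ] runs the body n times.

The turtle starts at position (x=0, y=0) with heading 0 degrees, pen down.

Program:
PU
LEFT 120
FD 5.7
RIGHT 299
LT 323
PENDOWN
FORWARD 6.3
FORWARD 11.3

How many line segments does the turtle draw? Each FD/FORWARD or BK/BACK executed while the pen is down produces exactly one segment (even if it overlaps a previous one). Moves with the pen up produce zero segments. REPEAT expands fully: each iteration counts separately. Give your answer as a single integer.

Answer: 2

Derivation:
Executing turtle program step by step:
Start: pos=(0,0), heading=0, pen down
PU: pen up
LT 120: heading 0 -> 120
FD 5.7: (0,0) -> (-2.85,4.936) [heading=120, move]
RT 299: heading 120 -> 181
LT 323: heading 181 -> 144
PD: pen down
FD 6.3: (-2.85,4.936) -> (-7.947,8.639) [heading=144, draw]
FD 11.3: (-7.947,8.639) -> (-17.089,15.281) [heading=144, draw]
Final: pos=(-17.089,15.281), heading=144, 2 segment(s) drawn
Segments drawn: 2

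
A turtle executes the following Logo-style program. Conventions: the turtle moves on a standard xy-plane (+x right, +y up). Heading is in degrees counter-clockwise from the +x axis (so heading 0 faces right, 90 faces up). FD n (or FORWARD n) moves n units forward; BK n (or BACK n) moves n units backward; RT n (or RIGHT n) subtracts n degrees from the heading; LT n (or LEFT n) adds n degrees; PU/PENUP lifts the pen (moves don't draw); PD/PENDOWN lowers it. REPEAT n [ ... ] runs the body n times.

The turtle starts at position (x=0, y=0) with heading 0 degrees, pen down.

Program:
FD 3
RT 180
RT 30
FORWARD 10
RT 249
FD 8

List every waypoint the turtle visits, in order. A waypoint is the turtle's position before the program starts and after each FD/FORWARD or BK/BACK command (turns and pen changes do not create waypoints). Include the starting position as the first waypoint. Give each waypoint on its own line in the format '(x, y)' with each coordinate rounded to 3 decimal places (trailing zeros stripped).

Executing turtle program step by step:
Start: pos=(0,0), heading=0, pen down
FD 3: (0,0) -> (3,0) [heading=0, draw]
RT 180: heading 0 -> 180
RT 30: heading 180 -> 150
FD 10: (3,0) -> (-5.66,5) [heading=150, draw]
RT 249: heading 150 -> 261
FD 8: (-5.66,5) -> (-6.912,-2.902) [heading=261, draw]
Final: pos=(-6.912,-2.902), heading=261, 3 segment(s) drawn
Waypoints (4 total):
(0, 0)
(3, 0)
(-5.66, 5)
(-6.912, -2.902)

Answer: (0, 0)
(3, 0)
(-5.66, 5)
(-6.912, -2.902)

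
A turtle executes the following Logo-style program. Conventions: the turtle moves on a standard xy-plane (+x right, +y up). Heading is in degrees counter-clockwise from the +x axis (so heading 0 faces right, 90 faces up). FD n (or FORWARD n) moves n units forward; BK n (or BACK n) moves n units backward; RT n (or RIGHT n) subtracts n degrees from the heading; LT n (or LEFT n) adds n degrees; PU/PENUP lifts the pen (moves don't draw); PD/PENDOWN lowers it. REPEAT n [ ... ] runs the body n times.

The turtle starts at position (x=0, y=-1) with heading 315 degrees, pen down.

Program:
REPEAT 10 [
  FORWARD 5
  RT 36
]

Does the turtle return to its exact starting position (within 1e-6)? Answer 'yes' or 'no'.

Answer: yes

Derivation:
Executing turtle program step by step:
Start: pos=(0,-1), heading=315, pen down
REPEAT 10 [
  -- iteration 1/10 --
  FD 5: (0,-1) -> (3.536,-4.536) [heading=315, draw]
  RT 36: heading 315 -> 279
  -- iteration 2/10 --
  FD 5: (3.536,-4.536) -> (4.318,-9.474) [heading=279, draw]
  RT 36: heading 279 -> 243
  -- iteration 3/10 --
  FD 5: (4.318,-9.474) -> (2.048,-13.929) [heading=243, draw]
  RT 36: heading 243 -> 207
  -- iteration 4/10 --
  FD 5: (2.048,-13.929) -> (-2.407,-16.199) [heading=207, draw]
  RT 36: heading 207 -> 171
  -- iteration 5/10 --
  FD 5: (-2.407,-16.199) -> (-7.346,-15.417) [heading=171, draw]
  RT 36: heading 171 -> 135
  -- iteration 6/10 --
  FD 5: (-7.346,-15.417) -> (-10.881,-11.881) [heading=135, draw]
  RT 36: heading 135 -> 99
  -- iteration 7/10 --
  FD 5: (-10.881,-11.881) -> (-11.663,-6.943) [heading=99, draw]
  RT 36: heading 99 -> 63
  -- iteration 8/10 --
  FD 5: (-11.663,-6.943) -> (-9.393,-2.488) [heading=63, draw]
  RT 36: heading 63 -> 27
  -- iteration 9/10 --
  FD 5: (-9.393,-2.488) -> (-4.938,-0.218) [heading=27, draw]
  RT 36: heading 27 -> 351
  -- iteration 10/10 --
  FD 5: (-4.938,-0.218) -> (0,-1) [heading=351, draw]
  RT 36: heading 351 -> 315
]
Final: pos=(0,-1), heading=315, 10 segment(s) drawn

Start position: (0, -1)
Final position: (0, -1)
Distance = 0; < 1e-6 -> CLOSED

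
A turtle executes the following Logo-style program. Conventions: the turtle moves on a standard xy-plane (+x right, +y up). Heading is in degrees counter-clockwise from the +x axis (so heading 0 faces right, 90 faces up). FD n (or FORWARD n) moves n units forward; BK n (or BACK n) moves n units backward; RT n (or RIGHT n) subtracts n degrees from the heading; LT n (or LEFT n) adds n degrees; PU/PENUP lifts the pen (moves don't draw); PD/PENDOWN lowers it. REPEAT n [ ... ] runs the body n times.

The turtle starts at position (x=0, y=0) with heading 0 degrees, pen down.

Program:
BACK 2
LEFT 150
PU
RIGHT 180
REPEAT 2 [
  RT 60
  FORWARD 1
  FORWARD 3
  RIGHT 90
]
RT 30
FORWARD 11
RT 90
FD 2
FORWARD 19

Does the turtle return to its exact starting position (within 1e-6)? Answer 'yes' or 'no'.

Executing turtle program step by step:
Start: pos=(0,0), heading=0, pen down
BK 2: (0,0) -> (-2,0) [heading=0, draw]
LT 150: heading 0 -> 150
PU: pen up
RT 180: heading 150 -> 330
REPEAT 2 [
  -- iteration 1/2 --
  RT 60: heading 330 -> 270
  FD 1: (-2,0) -> (-2,-1) [heading=270, move]
  FD 3: (-2,-1) -> (-2,-4) [heading=270, move]
  RT 90: heading 270 -> 180
  -- iteration 2/2 --
  RT 60: heading 180 -> 120
  FD 1: (-2,-4) -> (-2.5,-3.134) [heading=120, move]
  FD 3: (-2.5,-3.134) -> (-4,-0.536) [heading=120, move]
  RT 90: heading 120 -> 30
]
RT 30: heading 30 -> 0
FD 11: (-4,-0.536) -> (7,-0.536) [heading=0, move]
RT 90: heading 0 -> 270
FD 2: (7,-0.536) -> (7,-2.536) [heading=270, move]
FD 19: (7,-2.536) -> (7,-21.536) [heading=270, move]
Final: pos=(7,-21.536), heading=270, 1 segment(s) drawn

Start position: (0, 0)
Final position: (7, -21.536)
Distance = 22.645; >= 1e-6 -> NOT closed

Answer: no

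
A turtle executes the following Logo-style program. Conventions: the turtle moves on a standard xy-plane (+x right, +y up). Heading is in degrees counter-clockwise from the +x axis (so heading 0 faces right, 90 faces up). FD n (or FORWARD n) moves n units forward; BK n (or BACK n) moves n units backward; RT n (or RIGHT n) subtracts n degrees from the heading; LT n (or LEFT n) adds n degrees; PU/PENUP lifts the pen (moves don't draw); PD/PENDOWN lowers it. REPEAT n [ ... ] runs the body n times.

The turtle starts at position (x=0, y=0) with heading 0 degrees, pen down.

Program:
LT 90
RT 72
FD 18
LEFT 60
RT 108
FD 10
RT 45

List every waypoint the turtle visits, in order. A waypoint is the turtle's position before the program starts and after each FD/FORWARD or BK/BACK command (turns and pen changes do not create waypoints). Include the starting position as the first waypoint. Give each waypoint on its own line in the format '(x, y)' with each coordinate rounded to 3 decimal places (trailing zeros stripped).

Answer: (0, 0)
(17.119, 5.562)
(25.779, 0.562)

Derivation:
Executing turtle program step by step:
Start: pos=(0,0), heading=0, pen down
LT 90: heading 0 -> 90
RT 72: heading 90 -> 18
FD 18: (0,0) -> (17.119,5.562) [heading=18, draw]
LT 60: heading 18 -> 78
RT 108: heading 78 -> 330
FD 10: (17.119,5.562) -> (25.779,0.562) [heading=330, draw]
RT 45: heading 330 -> 285
Final: pos=(25.779,0.562), heading=285, 2 segment(s) drawn
Waypoints (3 total):
(0, 0)
(17.119, 5.562)
(25.779, 0.562)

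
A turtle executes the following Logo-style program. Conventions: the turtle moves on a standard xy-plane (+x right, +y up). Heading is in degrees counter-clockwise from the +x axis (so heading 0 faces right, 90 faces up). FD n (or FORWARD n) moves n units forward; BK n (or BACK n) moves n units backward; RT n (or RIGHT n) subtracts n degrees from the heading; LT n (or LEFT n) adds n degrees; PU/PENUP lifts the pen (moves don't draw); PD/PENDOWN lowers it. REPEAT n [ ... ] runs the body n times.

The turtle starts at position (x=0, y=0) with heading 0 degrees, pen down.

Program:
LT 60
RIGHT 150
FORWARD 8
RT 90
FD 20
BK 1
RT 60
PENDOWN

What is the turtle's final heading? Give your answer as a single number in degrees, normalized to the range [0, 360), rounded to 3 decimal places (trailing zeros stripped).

Executing turtle program step by step:
Start: pos=(0,0), heading=0, pen down
LT 60: heading 0 -> 60
RT 150: heading 60 -> 270
FD 8: (0,0) -> (0,-8) [heading=270, draw]
RT 90: heading 270 -> 180
FD 20: (0,-8) -> (-20,-8) [heading=180, draw]
BK 1: (-20,-8) -> (-19,-8) [heading=180, draw]
RT 60: heading 180 -> 120
PD: pen down
Final: pos=(-19,-8), heading=120, 3 segment(s) drawn

Answer: 120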